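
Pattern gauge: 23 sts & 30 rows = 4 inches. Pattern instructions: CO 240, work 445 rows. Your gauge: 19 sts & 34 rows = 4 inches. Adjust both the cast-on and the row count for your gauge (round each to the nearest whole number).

Cast on 198 stitches; work 504 rows.

Stitches: 240 × 19/23 = 198.26 → 198.
Rows: 445 × 34/30 = 504.33 → 504.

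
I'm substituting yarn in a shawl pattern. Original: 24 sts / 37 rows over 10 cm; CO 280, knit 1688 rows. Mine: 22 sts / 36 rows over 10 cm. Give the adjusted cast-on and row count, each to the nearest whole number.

Cast on 257 stitches; work 1642 rows.

Stitches: 280 × 22/24 = 256.67 → 257.
Rows: 1688 × 36/37 = 1642.38 → 1642.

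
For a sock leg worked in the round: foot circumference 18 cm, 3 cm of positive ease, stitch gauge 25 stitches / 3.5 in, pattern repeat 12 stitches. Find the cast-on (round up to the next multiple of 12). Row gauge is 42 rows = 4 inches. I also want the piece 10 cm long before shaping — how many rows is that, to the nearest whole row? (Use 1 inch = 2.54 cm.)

Finished = 18 + 3 = 21 cm.
21 cm × 1/2.54 = 8.27 inches.
25/3.5 = 7.143 sts per in; 8.27 × 7.143 = 59.06 sts.
Next multiple of 12 → 60.
10 cm = 3.94 inches; × 10.5 = 41.34 → 41 rows.

Cast on 60 stitches; work 41 rows.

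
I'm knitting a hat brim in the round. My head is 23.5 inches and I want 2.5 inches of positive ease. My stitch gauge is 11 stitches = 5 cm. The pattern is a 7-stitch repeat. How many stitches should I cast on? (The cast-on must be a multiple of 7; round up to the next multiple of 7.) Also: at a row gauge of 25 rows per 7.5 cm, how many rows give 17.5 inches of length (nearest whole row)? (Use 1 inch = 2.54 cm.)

Cast on 147 stitches; work 148 rows.

Finished = 23.5 + 2.5 = 26 inches.
26 inches × 2.54 = 66.04 cm.
11/5 = 2.2 sts per cm; 66.04 × 2.2 = 145.29 sts.
Next multiple of 7 → 147.
17.5 inches = 44.45 cm; × 3.333 = 148.17 → 148 rows.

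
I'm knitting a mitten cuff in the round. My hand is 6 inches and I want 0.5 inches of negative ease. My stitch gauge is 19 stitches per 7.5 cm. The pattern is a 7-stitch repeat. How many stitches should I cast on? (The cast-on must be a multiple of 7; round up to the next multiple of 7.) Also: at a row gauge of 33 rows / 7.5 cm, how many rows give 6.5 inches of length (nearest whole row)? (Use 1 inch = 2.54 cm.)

Finished = 6 − 0.5 = 5.5 inches.
5.5 inches × 2.54 = 13.97 cm.
19/7.5 = 2.533 sts per cm; 13.97 × 2.533 = 35.39 sts.
Next multiple of 7 → 42.
6.5 inches = 16.51 cm; × 4.4 = 72.64 → 73 rows.

Cast on 42 stitches; work 73 rows.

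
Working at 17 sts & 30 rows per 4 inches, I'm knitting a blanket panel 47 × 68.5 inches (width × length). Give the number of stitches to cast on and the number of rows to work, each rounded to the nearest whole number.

Cast on 200 stitches and work 514 rows.

Stitch gauge = 17/4 = 4.25 sts/in; 47 × 4.25 = 199.75 → 200 sts.
Row gauge = 30/4 = 7.5 rows/in; 68.5 × 7.5 = 513.75 → 514 rows.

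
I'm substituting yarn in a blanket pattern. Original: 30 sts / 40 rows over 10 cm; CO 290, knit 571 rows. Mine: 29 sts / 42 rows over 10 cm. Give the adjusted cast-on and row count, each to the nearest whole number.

Stitches: 290 × 29/30 = 280.33 → 280.
Rows: 571 × 42/40 = 599.55 → 600.

Cast on 280 stitches; work 600 rows.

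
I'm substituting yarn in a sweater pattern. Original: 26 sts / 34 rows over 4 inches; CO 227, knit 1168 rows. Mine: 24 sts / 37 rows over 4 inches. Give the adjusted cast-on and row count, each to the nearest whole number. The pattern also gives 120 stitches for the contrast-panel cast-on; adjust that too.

Cast on 210 stitches; work 1271 rows; contrast-panel cast-on 111 stitches.

Stitches: 227 × 24/26 = 209.54 → 210.
Rows: 1168 × 37/34 = 1271.06 → 1271.
contrast-panel cast-on: 120 × 24/26 = 110.77 → 111.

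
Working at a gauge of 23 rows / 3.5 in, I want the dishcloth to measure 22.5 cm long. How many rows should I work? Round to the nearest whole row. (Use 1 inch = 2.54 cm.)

58 rows.

22.5 cm = 8.86 in.
23 rows / 3.5 in = 6.571 rows per inch.
8.86 × 6.571 = 58.21 rows.
Round to nearest → 58.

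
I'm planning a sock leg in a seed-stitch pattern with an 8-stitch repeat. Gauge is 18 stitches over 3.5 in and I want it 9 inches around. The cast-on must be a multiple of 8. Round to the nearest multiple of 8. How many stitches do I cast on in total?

48 stitches.

18 / 3.5 = 5.143 sts per inch.
9 × 5.143 = 46.29 sts.
Nearest multiple of 8: 48.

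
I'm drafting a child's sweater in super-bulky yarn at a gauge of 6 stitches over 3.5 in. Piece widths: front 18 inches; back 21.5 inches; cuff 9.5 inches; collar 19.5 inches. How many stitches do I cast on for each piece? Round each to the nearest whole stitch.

front 31; back 37; cuff 16; collar 33.

Rate = 6/3.5 = 1.714 sts per in.
front: 18 × 1.714 = 30.86 → 31.
back: 21.5 × 1.714 = 36.86 → 37.
cuff: 9.5 × 1.714 = 16.29 → 16.
collar: 19.5 × 1.714 = 33.43 → 33.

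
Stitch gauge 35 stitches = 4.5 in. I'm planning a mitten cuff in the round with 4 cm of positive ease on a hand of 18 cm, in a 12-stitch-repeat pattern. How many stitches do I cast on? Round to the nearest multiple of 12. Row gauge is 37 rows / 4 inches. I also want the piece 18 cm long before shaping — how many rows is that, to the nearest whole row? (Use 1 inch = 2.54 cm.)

Cast on 72 stitches; work 66 rows.

Finished = 18 + 4 = 22 cm.
22 cm × 1/2.54 = 8.66 inches.
35/4.5 = 7.778 sts per in; 8.66 × 7.778 = 67.37 sts.
Nearest multiple of 12 → 72.
18 cm = 7.09 inches; × 9.25 = 65.55 → 66 rows.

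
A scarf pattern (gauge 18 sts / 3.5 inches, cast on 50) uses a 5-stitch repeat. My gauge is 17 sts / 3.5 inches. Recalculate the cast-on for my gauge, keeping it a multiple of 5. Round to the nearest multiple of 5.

Cast on 45 stitches.

50 × 17 / 18 = 47.22.
Nearest multiple of 5: 45.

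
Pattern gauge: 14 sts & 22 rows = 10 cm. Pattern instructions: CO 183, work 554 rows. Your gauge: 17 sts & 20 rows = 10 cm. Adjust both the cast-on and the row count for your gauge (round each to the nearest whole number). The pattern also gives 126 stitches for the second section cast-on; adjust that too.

Cast on 222 stitches; work 504 rows; second section cast-on 153 stitches.

Stitches: 183 × 17/14 = 222.21 → 222.
Rows: 554 × 20/22 = 503.64 → 504.
second section cast-on: 126 × 17/14 = 153.00 → 153.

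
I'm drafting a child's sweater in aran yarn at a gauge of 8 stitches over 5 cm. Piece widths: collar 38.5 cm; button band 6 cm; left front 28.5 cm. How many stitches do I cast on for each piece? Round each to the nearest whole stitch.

Rate = 8/5 = 1.6 sts per cm.
collar: 38.5 × 1.6 = 61.60 → 62.
button band: 6 × 1.6 = 9.60 → 10.
left front: 28.5 × 1.6 = 45.60 → 46.

collar 62; button band 10; left front 46.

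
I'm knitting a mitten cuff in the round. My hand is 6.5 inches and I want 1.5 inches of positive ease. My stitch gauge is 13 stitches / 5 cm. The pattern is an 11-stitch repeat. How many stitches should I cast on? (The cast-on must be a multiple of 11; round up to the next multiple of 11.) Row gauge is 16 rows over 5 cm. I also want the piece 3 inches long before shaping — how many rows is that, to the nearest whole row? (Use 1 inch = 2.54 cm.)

Finished = 6.5 + 1.5 = 8 inches.
8 inches × 2.54 = 20.32 cm.
13/5 = 2.6 sts per cm; 20.32 × 2.6 = 52.83 sts.
Next multiple of 11 → 55.
3 inches = 7.62 cm; × 3.2 = 24.38 → 24 rows.

Cast on 55 stitches; work 24 rows.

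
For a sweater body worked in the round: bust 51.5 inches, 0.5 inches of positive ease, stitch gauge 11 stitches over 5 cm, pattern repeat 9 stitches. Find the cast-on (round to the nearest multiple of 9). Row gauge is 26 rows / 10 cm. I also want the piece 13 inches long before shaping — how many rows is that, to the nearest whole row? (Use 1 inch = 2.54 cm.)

Cast on 288 stitches; work 86 rows.

Finished = 51.5 + 0.5 = 52 inches.
52 inches × 2.54 = 132.08 cm.
11/5 = 2.2 sts per cm; 132.08 × 2.2 = 290.58 sts.
Nearest multiple of 9 → 288.
13 inches = 33.02 cm; × 2.6 = 85.85 → 86 rows.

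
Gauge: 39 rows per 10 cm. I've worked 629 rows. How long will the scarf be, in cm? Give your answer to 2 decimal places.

161.28 cm.

39 rows / 10 cm = 3.9 rows per cm.
629 / 3.9 = 161.282 cm.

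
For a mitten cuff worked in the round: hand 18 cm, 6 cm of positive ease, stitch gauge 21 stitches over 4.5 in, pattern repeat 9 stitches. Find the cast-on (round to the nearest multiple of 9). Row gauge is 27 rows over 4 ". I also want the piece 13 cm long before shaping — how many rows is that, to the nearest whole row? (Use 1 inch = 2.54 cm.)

Finished = 18 + 6 = 24 cm.
24 cm × 1/2.54 = 9.45 inches.
21/4.5 = 4.667 sts per in; 9.45 × 4.667 = 44.09 sts.
Nearest multiple of 9 → 45.
13 cm = 5.12 inches; × 6.75 = 34.55 → 35 rows.

Cast on 45 stitches; work 35 rows.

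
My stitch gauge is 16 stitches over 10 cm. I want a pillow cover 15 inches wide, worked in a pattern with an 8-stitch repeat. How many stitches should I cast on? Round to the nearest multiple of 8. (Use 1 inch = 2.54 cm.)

15 in = 15 × 2.54 = 38.10 cm.
16 / 10 = 1.6 sts/cm.
38.10 × 1.6 = 60.96 sts.
→ 64.

CO 64 sts.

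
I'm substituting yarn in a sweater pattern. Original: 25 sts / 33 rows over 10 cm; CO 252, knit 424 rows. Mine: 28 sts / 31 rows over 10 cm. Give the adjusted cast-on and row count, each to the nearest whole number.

Cast on 282 stitches; work 398 rows.

Stitches: 252 × 28/25 = 282.24 → 282.
Rows: 424 × 31/33 = 398.30 → 398.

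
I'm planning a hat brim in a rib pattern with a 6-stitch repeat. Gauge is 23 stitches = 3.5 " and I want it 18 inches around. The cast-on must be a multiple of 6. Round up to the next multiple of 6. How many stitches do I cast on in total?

23 / 3.5 = 6.571 sts per inch.
18 × 6.571 = 118.29 sts.
Next multiple of 6: 120.

120 stitches.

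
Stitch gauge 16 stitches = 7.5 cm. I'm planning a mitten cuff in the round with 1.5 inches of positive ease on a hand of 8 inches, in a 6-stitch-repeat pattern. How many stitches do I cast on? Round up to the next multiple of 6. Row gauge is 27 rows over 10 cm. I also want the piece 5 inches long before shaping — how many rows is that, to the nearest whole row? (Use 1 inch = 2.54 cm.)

Cast on 54 stitches; work 34 rows.

Finished = 8 + 1.5 = 9.5 inches.
9.5 inches × 2.54 = 24.13 cm.
16/7.5 = 2.133 sts per cm; 24.13 × 2.133 = 51.48 sts.
Next multiple of 6 → 54.
5 inches = 12.70 cm; × 2.7 = 34.29 → 34 rows.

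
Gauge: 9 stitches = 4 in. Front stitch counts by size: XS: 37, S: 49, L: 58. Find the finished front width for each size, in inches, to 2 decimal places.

XS 16.44 inches; S 21.78 inches; L 25.78 inches.

9/4 = 2.25 sts per in.
XS: 37 / 2.25 = 16.444 → 16.44 in.
S: 49 / 2.25 = 21.778 → 21.78 in.
L: 58 / 2.25 = 25.778 → 25.78 in.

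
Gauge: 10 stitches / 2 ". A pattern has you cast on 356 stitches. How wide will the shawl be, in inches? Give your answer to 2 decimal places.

10 stitches / 2 inch = 5 stitches per inch.
356 / 5 = 71.200 inches.

71.20 inches.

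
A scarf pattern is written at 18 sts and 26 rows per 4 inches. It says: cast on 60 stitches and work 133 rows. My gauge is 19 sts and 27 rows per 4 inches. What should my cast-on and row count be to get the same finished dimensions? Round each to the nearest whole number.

Cast on 63 stitches; work 138 rows.

Stitches: 60 × 19/18 = 63.33 → 63.
Rows: 133 × 27/26 = 138.12 → 138.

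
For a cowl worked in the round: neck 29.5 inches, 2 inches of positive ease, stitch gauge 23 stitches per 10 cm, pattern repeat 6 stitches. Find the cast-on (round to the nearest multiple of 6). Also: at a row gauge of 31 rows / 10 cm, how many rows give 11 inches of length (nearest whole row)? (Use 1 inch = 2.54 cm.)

Finished = 29.5 + 2 = 31.5 inches.
31.5 inches × 2.54 = 80.01 cm.
23/10 = 2.3 sts per cm; 80.01 × 2.3 = 184.02 sts.
Nearest multiple of 6 → 186.
11 inches = 27.94 cm; × 3.1 = 86.61 → 87 rows.

Cast on 186 stitches; work 87 rows.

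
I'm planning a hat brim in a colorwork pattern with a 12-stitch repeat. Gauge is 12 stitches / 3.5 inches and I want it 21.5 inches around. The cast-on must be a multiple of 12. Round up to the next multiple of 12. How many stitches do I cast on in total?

12 / 3.5 = 3.429 sts per inch.
21.5 × 3.429 = 73.71 sts.
Next multiple of 12: 84.

CO 84 sts.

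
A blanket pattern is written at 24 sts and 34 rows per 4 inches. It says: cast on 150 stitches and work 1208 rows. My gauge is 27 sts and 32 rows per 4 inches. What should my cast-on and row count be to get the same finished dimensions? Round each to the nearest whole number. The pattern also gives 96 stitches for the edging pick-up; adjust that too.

Stitches: 150 × 27/24 = 168.75 → 169.
Rows: 1208 × 32/34 = 1136.94 → 1137.
edging pick-up: 96 × 27/24 = 108.00 → 108.

Cast on 169 stitches; work 1137 rows; edging pick-up 108 stitches.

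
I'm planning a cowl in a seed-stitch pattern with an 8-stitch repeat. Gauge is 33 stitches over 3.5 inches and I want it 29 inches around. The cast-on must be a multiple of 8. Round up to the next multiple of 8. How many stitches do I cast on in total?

33 / 3.5 = 9.429 sts per inch.
29 × 9.429 = 273.43 sts.
Next multiple of 8: 280.

CO 280 sts.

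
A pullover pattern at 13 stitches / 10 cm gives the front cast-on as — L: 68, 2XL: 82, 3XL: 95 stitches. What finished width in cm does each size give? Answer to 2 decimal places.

L 52.31 cm; 2XL 63.08 cm; 3XL 73.08 cm.

13/10 = 1.3 sts per cm.
L: 68 / 1.3 = 52.308 → 52.31 cm.
2XL: 82 / 1.3 = 63.077 → 63.08 cm.
3XL: 95 / 1.3 = 73.077 → 73.08 cm.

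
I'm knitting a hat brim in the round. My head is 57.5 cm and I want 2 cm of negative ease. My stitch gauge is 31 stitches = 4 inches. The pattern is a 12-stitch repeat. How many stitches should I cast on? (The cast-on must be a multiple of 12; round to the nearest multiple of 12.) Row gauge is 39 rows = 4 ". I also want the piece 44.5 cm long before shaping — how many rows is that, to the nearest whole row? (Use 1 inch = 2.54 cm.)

Finished = 57.5 − 2 = 55.5 cm.
55.5 cm × 1/2.54 = 21.85 inches.
31/4 = 7.75 sts per in; 21.85 × 7.75 = 169.34 sts.
Nearest multiple of 12 → 168.
44.5 cm = 17.52 inches; × 9.75 = 170.82 → 171 rows.

Cast on 168 stitches; work 171 rows.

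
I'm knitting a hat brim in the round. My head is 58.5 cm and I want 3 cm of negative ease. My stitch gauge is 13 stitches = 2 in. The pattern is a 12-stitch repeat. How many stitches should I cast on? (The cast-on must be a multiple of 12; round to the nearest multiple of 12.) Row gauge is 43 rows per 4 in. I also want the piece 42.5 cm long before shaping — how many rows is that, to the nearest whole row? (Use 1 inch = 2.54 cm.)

Finished = 58.5 − 3 = 55.5 cm.
55.5 cm × 1/2.54 = 21.85 inches.
13/2 = 6.5 sts per in; 21.85 × 6.5 = 142.03 sts.
Nearest multiple of 12 → 144.
42.5 cm = 16.73 inches; × 10.75 = 179.87 → 180 rows.

Cast on 144 stitches; work 180 rows.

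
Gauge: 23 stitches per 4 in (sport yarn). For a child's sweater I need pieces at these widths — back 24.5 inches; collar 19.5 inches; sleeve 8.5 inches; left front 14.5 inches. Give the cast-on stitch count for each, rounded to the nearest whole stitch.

Rate = 23/4 = 5.75 sts per in.
back: 24.5 × 5.75 = 140.88 → 141.
collar: 19.5 × 5.75 = 112.12 → 112.
sleeve: 8.5 × 5.75 = 48.88 → 49.
left front: 14.5 × 5.75 = 83.38 → 83.

back 141; collar 112; sleeve 49; left front 83.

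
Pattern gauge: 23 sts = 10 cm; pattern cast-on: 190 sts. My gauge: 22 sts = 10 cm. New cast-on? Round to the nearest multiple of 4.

180 stitches.

Scale factor = 22 / 23 = 0.957.
190 × 22 / 23 = 181.74 sts.
→ 180 sts.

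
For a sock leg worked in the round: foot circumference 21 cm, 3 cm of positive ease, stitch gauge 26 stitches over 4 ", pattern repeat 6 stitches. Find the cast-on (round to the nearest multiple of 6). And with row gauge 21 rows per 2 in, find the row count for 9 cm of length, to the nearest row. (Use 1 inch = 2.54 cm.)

Finished = 21 + 3 = 24 cm.
24 cm × 1/2.54 = 9.45 inches.
26/4 = 6.5 sts per in; 9.45 × 6.5 = 61.42 sts.
Nearest multiple of 6 → 60.
9 cm = 3.54 inches; × 10.5 = 37.20 → 37 rows.

Cast on 60 stitches; work 37 rows.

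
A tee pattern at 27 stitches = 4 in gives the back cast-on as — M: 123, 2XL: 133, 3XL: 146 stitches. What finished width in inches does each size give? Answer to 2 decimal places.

M 18.22 inches; 2XL 19.70 inches; 3XL 21.63 inches.

27/4 = 6.75 sts per in.
M: 123 / 6.75 = 18.222 → 18.22 in.
2XL: 133 / 6.75 = 19.704 → 19.70 in.
3XL: 146 / 6.75 = 21.630 → 21.63 in.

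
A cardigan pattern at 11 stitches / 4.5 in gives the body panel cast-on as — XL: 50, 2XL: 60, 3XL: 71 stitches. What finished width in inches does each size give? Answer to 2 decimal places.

XL 20.45 inches; 2XL 24.55 inches; 3XL 29.05 inches.

11/4.5 = 2.444 sts per in.
XL: 50 / 2.444 = 20.455 → 20.45 in.
2XL: 60 / 2.444 = 24.545 → 24.55 in.
3XL: 71 / 2.444 = 29.045 → 29.05 in.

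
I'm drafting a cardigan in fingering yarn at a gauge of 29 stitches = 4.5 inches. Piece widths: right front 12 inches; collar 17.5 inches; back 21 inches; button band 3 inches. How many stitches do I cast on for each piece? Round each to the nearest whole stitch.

right front 77; collar 113; back 135; button band 19.

Rate = 29/4.5 = 6.444 sts per in.
right front: 12 × 6.444 = 77.33 → 77.
collar: 17.5 × 6.444 = 112.78 → 113.
back: 21 × 6.444 = 135.33 → 135.
button band: 3 × 6.444 = 19.33 → 19.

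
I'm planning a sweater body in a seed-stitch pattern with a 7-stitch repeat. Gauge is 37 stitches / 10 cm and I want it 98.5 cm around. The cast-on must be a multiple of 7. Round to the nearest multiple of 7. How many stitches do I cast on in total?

364 stitches.

37 / 10 = 3.7 sts per cm.
98.5 × 3.7 = 364.45 sts.
Nearest multiple of 7: 364.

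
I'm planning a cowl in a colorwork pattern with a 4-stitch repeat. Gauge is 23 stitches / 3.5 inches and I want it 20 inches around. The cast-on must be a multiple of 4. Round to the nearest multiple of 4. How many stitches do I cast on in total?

Cast on 132 stitches.

23 / 3.5 = 6.571 sts per inch.
20 × 6.571 = 131.43 sts.
Nearest multiple of 4: 132.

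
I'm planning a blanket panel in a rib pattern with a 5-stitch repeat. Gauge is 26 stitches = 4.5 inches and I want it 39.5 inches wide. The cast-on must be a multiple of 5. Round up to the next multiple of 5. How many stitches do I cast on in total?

26 / 4.5 = 5.778 sts per inch.
39.5 × 5.778 = 228.22 sts.
Next multiple of 5: 230.

230 stitches.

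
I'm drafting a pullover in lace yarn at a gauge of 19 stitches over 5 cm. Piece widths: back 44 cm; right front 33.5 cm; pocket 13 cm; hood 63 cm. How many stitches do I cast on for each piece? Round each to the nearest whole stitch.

Rate = 19/5 = 3.8 sts per cm.
back: 44 × 3.8 = 167.20 → 167.
right front: 33.5 × 3.8 = 127.30 → 127.
pocket: 13 × 3.8 = 49.40 → 49.
hood: 63 × 3.8 = 239.40 → 239.

back 167; right front 127; pocket 49; hood 239.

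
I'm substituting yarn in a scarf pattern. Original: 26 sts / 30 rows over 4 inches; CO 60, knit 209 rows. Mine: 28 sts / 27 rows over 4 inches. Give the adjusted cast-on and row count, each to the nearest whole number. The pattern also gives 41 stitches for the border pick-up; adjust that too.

Stitches: 60 × 28/26 = 64.62 → 65.
Rows: 209 × 27/30 = 188.10 → 188.
border pick-up: 41 × 28/26 = 44.15 → 44.

Cast on 65 stitches; work 188 rows; border pick-up 44 stitches.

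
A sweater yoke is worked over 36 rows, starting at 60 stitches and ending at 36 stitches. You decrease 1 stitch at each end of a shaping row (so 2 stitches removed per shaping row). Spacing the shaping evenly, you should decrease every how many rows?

Decrease every 3rd row.

Stitches to remove: |36 − 60| = 24.
Shaping rows needed: 24 / 2 = 12.
36 rows / 12 = every 3 rows.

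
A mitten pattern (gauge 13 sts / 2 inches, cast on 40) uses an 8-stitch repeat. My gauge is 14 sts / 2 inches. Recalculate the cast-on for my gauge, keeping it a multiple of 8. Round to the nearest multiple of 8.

40 stitches.

40 × 14 / 13 = 43.08.
Nearest multiple of 8: 40.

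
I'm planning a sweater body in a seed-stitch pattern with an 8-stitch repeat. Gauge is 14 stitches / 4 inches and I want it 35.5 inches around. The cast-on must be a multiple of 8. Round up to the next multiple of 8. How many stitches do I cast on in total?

Cast on 128 stitches.

14 / 4 = 3.5 sts per inch.
35.5 × 3.5 = 124.25 sts.
Next multiple of 8: 128.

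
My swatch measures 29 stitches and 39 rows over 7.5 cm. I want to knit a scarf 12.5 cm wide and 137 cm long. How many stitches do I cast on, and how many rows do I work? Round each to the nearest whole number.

Cast on 48 stitches and work 712 rows.

Stitch gauge = 29/7.5 = 3.867 sts/cm; 12.5 × 3.867 = 48.33 → 48 sts.
Row gauge = 39/7.5 = 5.2 rows/cm; 137 × 5.2 = 712.40 → 712 rows.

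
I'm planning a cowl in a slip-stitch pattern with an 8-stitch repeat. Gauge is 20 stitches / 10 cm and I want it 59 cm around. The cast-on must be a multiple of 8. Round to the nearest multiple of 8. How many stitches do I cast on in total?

20 / 10 = 2 sts per cm.
59 × 2 = 118.00 sts.
Nearest multiple of 8: 120.

120 stitches.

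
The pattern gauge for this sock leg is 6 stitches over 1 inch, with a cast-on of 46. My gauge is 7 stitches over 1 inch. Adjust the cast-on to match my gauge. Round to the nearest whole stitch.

CO 54 sts.

Scale factor = 7 / 6 = 1.167.
46 × 7 / 6 = 53.67 sts.
→ 54 sts.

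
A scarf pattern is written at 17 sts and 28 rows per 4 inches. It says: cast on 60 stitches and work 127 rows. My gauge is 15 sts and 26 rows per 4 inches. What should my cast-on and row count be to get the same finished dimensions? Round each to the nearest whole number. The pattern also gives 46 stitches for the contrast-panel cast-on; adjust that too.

Cast on 53 stitches; work 118 rows; contrast-panel cast-on 41 stitches.

Stitches: 60 × 15/17 = 52.94 → 53.
Rows: 127 × 26/28 = 117.93 → 118.
contrast-panel cast-on: 46 × 15/17 = 40.59 → 41.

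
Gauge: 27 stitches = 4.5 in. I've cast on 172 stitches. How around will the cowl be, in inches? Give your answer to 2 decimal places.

27 stitches / 4.5 inch = 6 stitches per inch.
172 / 6 = 28.667 inches.

28.67 inches.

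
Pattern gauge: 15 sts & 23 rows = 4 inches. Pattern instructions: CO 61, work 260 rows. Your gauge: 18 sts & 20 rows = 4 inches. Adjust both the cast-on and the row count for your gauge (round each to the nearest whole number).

Stitches: 61 × 18/15 = 73.20 → 73.
Rows: 260 × 20/23 = 226.09 → 226.

Cast on 73 stitches; work 226 rows.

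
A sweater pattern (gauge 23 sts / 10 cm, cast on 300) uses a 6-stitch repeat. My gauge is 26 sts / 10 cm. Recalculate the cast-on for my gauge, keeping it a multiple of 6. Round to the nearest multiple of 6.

342 stitches.

300 × 26 / 23 = 339.13.
Nearest multiple of 6: 342.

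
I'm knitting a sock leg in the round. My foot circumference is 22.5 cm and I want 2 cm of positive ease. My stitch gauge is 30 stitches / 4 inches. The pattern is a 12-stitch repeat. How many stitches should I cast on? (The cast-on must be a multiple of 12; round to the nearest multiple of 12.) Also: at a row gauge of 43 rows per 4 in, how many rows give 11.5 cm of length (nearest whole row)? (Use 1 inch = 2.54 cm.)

Finished = 22.5 + 2 = 24.5 cm.
24.5 cm × 1/2.54 = 9.65 inches.
30/4 = 7.5 sts per in; 9.65 × 7.5 = 72.34 sts.
Nearest multiple of 12 → 72.
11.5 cm = 4.53 inches; × 10.75 = 48.67 → 49 rows.

Cast on 72 stitches; work 49 rows.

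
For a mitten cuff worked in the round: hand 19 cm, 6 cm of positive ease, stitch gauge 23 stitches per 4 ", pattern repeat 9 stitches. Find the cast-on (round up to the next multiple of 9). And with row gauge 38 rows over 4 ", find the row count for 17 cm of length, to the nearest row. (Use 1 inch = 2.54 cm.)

Finished = 19 + 6 = 25 cm.
25 cm × 1/2.54 = 9.84 inches.
23/4 = 5.75 sts per in; 9.84 × 5.75 = 56.59 sts.
Next multiple of 9 → 63.
17 cm = 6.69 inches; × 9.5 = 63.58 → 64 rows.

Cast on 63 stitches; work 64 rows.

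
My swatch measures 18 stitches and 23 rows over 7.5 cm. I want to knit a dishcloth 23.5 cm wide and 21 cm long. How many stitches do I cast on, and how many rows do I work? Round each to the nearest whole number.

Stitch gauge = 18/7.5 = 2.4 sts/cm; 23.5 × 2.4 = 56.40 → 56 sts.
Row gauge = 23/7.5 = 3.067 rows/cm; 21 × 3.067 = 64.40 → 64 rows.

Cast on 56 stitches and work 64 rows.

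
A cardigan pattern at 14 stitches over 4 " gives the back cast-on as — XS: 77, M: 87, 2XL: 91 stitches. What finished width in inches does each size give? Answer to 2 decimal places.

14/4 = 3.5 sts per in.
XS: 77 / 3.5 = 22.000 → 22.00 in.
M: 87 / 3.5 = 24.857 → 24.86 in.
2XL: 91 / 3.5 = 26.000 → 26.00 in.

XS 22.00 inches; M 24.86 inches; 2XL 26.00 inches.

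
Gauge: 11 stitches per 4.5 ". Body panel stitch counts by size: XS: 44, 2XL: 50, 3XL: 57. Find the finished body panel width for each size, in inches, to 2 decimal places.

11/4.5 = 2.444 sts per in.
XS: 44 / 2.444 = 18.000 → 18.00 in.
2XL: 50 / 2.444 = 20.455 → 20.45 in.
3XL: 57 / 2.444 = 23.318 → 23.32 in.

XS 18.00 inches; 2XL 20.45 inches; 3XL 23.32 inches.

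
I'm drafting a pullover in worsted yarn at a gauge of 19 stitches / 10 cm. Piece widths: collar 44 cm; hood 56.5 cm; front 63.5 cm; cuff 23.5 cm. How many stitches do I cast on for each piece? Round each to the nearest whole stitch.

collar 84; hood 107; front 121; cuff 45.

Rate = 19/10 = 1.9 sts per cm.
collar: 44 × 1.9 = 83.60 → 84.
hood: 56.5 × 1.9 = 107.35 → 107.
front: 63.5 × 1.9 = 120.65 → 121.
cuff: 23.5 × 1.9 = 44.65 → 45.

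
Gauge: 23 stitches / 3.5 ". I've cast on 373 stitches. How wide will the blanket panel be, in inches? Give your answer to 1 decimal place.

23 stitches / 3.5 inch = 6.571 stitches per inch.
373 / 6.571 = 56.76 inches.

56.8 inches.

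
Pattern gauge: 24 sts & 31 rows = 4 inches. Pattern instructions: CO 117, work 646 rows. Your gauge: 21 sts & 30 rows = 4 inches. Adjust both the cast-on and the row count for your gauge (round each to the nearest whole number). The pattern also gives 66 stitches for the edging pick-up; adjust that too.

Stitches: 117 × 21/24 = 102.38 → 102.
Rows: 646 × 30/31 = 625.16 → 625.
edging pick-up: 66 × 21/24 = 57.75 → 58.

Cast on 102 stitches; work 625 rows; edging pick-up 58 stitches.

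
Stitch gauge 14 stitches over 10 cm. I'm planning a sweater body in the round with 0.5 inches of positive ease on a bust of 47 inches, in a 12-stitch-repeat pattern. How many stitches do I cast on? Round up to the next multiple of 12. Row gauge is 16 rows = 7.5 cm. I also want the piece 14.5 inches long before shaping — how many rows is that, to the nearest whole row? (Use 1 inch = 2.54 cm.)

Finished = 47 + 0.5 = 47.5 inches.
47.5 inches × 2.54 = 120.65 cm.
14/10 = 1.4 sts per cm; 120.65 × 1.4 = 168.91 sts.
Next multiple of 12 → 180.
14.5 inches = 36.83 cm; × 2.133 = 78.57 → 79 rows.

Cast on 180 stitches; work 79 rows.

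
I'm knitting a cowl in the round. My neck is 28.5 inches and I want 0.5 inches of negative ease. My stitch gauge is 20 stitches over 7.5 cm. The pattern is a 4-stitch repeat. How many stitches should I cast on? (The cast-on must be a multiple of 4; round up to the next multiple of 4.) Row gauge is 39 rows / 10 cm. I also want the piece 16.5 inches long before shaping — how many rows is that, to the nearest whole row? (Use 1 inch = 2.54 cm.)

Cast on 192 stitches; work 163 rows.

Finished = 28.5 − 0.5 = 28 inches.
28 inches × 2.54 = 71.12 cm.
20/7.5 = 2.667 sts per cm; 71.12 × 2.667 = 189.65 sts.
Next multiple of 4 → 192.
16.5 inches = 41.91 cm; × 3.9 = 163.45 → 163 rows.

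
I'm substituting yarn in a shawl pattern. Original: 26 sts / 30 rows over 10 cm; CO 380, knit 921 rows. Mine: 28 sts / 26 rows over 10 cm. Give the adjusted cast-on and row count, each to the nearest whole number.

Stitches: 380 × 28/26 = 409.23 → 409.
Rows: 921 × 26/30 = 798.20 → 798.

Cast on 409 stitches; work 798 rows.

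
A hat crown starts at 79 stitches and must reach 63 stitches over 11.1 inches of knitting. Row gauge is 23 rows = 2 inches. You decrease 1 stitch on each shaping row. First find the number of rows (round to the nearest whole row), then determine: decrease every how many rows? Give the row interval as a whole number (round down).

Decrease every 8th row.

Rows = 11.1 × 11.5 = 127.6 → 128 rows.
Stitches to remove: 16 → 16 shaping rows (at 1 st each).
128 / 16 = 8.00 → every 8 rows.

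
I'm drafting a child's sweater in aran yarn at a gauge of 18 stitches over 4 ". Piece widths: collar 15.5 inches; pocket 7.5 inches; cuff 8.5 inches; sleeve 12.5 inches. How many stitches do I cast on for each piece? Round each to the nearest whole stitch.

collar 70; pocket 34; cuff 38; sleeve 56.

Rate = 18/4 = 4.5 sts per in.
collar: 15.5 × 4.5 = 69.75 → 70.
pocket: 7.5 × 4.5 = 33.75 → 34.
cuff: 8.5 × 4.5 = 38.25 → 38.
sleeve: 12.5 × 4.5 = 56.25 → 56.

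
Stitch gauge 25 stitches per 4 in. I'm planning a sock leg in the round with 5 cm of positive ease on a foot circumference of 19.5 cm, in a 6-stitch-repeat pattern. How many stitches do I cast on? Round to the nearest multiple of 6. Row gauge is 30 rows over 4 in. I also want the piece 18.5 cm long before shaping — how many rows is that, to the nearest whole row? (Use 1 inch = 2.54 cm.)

Finished = 19.5 + 5 = 24.5 cm.
24.5 cm × 1/2.54 = 9.65 inches.
25/4 = 6.25 sts per in; 9.65 × 6.25 = 60.29 sts.
Nearest multiple of 6 → 60.
18.5 cm = 7.28 inches; × 7.5 = 54.63 → 55 rows.

Cast on 60 stitches; work 55 rows.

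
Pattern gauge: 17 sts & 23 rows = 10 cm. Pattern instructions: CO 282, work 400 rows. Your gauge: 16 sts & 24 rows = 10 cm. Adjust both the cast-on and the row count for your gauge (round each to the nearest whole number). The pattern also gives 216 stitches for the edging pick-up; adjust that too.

Cast on 265 stitches; work 417 rows; edging pick-up 203 stitches.

Stitches: 282 × 16/17 = 265.41 → 265.
Rows: 400 × 24/23 = 417.39 → 417.
edging pick-up: 216 × 16/17 = 203.29 → 203.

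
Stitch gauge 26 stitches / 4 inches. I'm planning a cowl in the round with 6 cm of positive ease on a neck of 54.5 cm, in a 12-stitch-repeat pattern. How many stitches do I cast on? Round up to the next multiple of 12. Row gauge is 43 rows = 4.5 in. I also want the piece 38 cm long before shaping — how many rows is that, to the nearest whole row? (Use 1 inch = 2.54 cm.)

Finished = 54.5 + 6 = 60.5 cm.
60.5 cm × 1/2.54 = 23.82 inches.
26/4 = 6.5 sts per in; 23.82 × 6.5 = 154.82 sts.
Next multiple of 12 → 156.
38 cm = 14.96 inches; × 9.556 = 142.96 → 143 rows.

Cast on 156 stitches; work 143 rows.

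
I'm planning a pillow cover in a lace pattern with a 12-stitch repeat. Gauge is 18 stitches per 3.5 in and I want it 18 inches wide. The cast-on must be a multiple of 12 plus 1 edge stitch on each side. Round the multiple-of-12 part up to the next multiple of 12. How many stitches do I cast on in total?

18 / 3.5 = 5.143 sts per inch.
18 × 5.143 = 92.57 sts.
Less 2 edge sts → 90.57 for the repeat.
Next multiple of 12: 96.
Add back 2 edge sts → 98.

Cast on 98 stitches.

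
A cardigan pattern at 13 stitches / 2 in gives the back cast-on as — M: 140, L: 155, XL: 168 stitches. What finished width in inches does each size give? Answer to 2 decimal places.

13/2 = 6.5 sts per in.
M: 140 / 6.5 = 21.538 → 21.54 in.
L: 155 / 6.5 = 23.846 → 23.85 in.
XL: 168 / 6.5 = 25.846 → 25.85 in.

M 21.54 inches; L 23.85 inches; XL 25.85 inches.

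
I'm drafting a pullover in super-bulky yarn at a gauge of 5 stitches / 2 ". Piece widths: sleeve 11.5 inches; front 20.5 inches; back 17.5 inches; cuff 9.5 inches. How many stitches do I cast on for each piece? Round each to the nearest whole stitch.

sleeve 29; front 51; back 44; cuff 24.

Rate = 5/2 = 2.5 sts per in.
sleeve: 11.5 × 2.5 = 28.75 → 29.
front: 20.5 × 2.5 = 51.25 → 51.
back: 17.5 × 2.5 = 43.75 → 44.
cuff: 9.5 × 2.5 = 23.75 → 24.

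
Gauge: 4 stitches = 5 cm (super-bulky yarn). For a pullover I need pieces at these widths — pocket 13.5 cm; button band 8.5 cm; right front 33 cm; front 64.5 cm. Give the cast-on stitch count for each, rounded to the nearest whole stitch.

Rate = 4/5 = 0.8 sts per cm.
pocket: 13.5 × 0.8 = 10.80 → 11.
button band: 8.5 × 0.8 = 6.80 → 7.
right front: 33 × 0.8 = 26.40 → 26.
front: 64.5 × 0.8 = 51.60 → 52.

pocket 11; button band 7; right front 26; front 52.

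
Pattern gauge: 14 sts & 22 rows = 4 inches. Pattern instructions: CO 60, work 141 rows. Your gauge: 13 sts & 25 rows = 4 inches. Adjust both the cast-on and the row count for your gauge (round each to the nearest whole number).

Cast on 56 stitches; work 160 rows.

Stitches: 60 × 13/14 = 55.71 → 56.
Rows: 141 × 25/22 = 160.23 → 160.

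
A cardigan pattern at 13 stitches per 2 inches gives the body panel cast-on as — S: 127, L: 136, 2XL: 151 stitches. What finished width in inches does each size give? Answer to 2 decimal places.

13/2 = 6.5 sts per in.
S: 127 / 6.5 = 19.538 → 19.54 in.
L: 136 / 6.5 = 20.923 → 20.92 in.
2XL: 151 / 6.5 = 23.231 → 23.23 in.

S 19.54 inches; L 20.92 inches; 2XL 23.23 inches.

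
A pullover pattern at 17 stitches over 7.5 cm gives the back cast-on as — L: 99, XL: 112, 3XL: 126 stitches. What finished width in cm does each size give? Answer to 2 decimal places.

L 43.68 cm; XL 49.41 cm; 3XL 55.59 cm.

17/7.5 = 2.267 sts per cm.
L: 99 / 2.267 = 43.676 → 43.68 cm.
XL: 112 / 2.267 = 49.412 → 49.41 cm.
3XL: 126 / 2.267 = 55.588 → 55.59 cm.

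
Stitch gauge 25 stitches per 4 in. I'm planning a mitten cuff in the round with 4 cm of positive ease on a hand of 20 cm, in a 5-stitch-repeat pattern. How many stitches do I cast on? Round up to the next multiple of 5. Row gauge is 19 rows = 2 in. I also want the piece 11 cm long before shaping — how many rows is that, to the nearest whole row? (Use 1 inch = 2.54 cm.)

Finished = 20 + 4 = 24 cm.
24 cm × 1/2.54 = 9.45 inches.
25/4 = 6.25 sts per in; 9.45 × 6.25 = 59.06 sts.
Next multiple of 5 → 60.
11 cm = 4.33 inches; × 9.5 = 41.14 → 41 rows.

Cast on 60 stitches; work 41 rows.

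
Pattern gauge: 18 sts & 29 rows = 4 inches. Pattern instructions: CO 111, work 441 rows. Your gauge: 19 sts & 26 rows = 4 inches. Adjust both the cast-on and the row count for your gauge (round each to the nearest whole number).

Cast on 117 stitches; work 395 rows.

Stitches: 111 × 19/18 = 117.17 → 117.
Rows: 441 × 26/29 = 395.38 → 395.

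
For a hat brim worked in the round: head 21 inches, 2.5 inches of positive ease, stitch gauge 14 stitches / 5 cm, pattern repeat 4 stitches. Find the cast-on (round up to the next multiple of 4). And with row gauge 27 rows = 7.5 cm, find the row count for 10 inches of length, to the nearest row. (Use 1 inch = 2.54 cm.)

Cast on 168 stitches; work 91 rows.

Finished = 21 + 2.5 = 23.5 inches.
23.5 inches × 2.54 = 59.69 cm.
14/5 = 2.8 sts per cm; 59.69 × 2.8 = 167.13 sts.
Next multiple of 4 → 168.
10 inches = 25.40 cm; × 3.6 = 91.44 → 91 rows.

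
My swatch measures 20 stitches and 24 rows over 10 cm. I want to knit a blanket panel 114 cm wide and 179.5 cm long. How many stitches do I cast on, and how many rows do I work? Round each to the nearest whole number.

Cast on 228 stitches and work 431 rows.

Stitch gauge = 20/10 = 2 sts/cm; 114 × 2 = 228.00 → 228 sts.
Row gauge = 24/10 = 2.4 rows/cm; 179.5 × 2.4 = 430.80 → 431 rows.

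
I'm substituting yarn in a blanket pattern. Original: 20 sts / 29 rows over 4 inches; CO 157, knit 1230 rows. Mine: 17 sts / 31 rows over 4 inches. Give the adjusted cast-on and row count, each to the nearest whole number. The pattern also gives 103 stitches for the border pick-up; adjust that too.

Cast on 133 stitches; work 1315 rows; border pick-up 88 stitches.

Stitches: 157 × 17/20 = 133.45 → 133.
Rows: 1230 × 31/29 = 1314.83 → 1315.
border pick-up: 103 × 17/20 = 87.55 → 88.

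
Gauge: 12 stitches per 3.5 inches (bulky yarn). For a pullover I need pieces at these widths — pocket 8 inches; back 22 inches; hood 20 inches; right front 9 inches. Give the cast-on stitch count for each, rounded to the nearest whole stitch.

pocket 27; back 75; hood 69; right front 31.

Rate = 12/3.5 = 3.429 sts per in.
pocket: 8 × 3.429 = 27.43 → 27.
back: 22 × 3.429 = 75.43 → 75.
hood: 20 × 3.429 = 68.57 → 69.
right front: 9 × 3.429 = 30.86 → 31.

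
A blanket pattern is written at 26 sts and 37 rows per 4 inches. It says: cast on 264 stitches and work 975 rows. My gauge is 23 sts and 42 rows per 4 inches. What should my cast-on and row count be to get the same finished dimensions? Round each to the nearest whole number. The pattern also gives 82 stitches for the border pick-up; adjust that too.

Cast on 234 stitches; work 1107 rows; border pick-up 73 stitches.

Stitches: 264 × 23/26 = 233.54 → 234.
Rows: 975 × 42/37 = 1106.76 → 1107.
border pick-up: 82 × 23/26 = 72.54 → 73.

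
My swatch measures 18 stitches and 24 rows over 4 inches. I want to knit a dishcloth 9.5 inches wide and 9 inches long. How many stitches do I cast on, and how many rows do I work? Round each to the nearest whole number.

Stitch gauge = 18/4 = 4.5 sts/in; 9.5 × 4.5 = 42.75 → 43 sts.
Row gauge = 24/4 = 6 rows/in; 9 × 6 = 54.00 → 54 rows.

Cast on 43 stitches and work 54 rows.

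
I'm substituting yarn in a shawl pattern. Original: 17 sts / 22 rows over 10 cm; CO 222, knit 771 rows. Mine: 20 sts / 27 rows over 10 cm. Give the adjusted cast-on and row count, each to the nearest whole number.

Cast on 261 stitches; work 946 rows.

Stitches: 222 × 20/17 = 261.18 → 261.
Rows: 771 × 27/22 = 946.23 → 946.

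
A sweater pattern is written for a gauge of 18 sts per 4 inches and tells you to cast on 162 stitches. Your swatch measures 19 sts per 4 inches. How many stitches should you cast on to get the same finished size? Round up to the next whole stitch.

Cast on 171 stitches.

Scale factor = 19 / 18 = 1.056.
162 × 19 / 18 = 171.00 sts.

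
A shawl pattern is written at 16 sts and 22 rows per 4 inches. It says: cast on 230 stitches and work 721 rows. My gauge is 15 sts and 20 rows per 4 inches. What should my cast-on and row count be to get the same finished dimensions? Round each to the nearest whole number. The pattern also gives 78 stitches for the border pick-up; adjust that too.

Cast on 216 stitches; work 655 rows; border pick-up 73 stitches.

Stitches: 230 × 15/16 = 215.62 → 216.
Rows: 721 × 20/22 = 655.45 → 655.
border pick-up: 78 × 15/16 = 73.12 → 73.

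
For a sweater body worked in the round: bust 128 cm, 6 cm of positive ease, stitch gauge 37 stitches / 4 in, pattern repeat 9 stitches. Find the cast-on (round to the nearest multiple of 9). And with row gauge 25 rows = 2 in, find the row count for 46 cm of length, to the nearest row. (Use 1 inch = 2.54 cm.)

Cast on 486 stitches; work 226 rows.

Finished = 128 + 6 = 134 cm.
134 cm × 1/2.54 = 52.76 inches.
37/4 = 9.25 sts per in; 52.76 × 9.25 = 487.99 sts.
Nearest multiple of 9 → 486.
46 cm = 18.11 inches; × 12.5 = 226.38 → 226 rows.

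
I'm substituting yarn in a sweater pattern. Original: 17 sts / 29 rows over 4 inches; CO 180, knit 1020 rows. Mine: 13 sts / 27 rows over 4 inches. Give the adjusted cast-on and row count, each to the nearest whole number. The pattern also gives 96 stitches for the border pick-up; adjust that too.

Stitches: 180 × 13/17 = 137.65 → 138.
Rows: 1020 × 27/29 = 949.66 → 950.
border pick-up: 96 × 13/17 = 73.41 → 73.

Cast on 138 stitches; work 950 rows; border pick-up 73 stitches.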